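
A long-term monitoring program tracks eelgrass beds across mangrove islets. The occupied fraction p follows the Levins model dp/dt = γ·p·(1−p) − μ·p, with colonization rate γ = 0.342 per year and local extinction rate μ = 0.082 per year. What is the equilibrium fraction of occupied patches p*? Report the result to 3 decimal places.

0.760

Setting dp/dt = 0 and dividing through by p* gives γ·(1−p*) = μ.
So p* = 1 − μ/γ = 1 − 0.082/0.342 = 1 − 0.2398 = 0.7602.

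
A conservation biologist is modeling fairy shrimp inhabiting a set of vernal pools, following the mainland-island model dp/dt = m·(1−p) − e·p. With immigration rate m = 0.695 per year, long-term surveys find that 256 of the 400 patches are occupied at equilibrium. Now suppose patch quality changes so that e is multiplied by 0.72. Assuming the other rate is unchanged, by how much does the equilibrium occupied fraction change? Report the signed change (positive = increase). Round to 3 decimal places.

0.072

Observed p* = 256/400 = 0.64000.
Balance m(1−p*) = e·p* gives e = m(1−p*)/p* = 0.695×0.36000/0.64000 = 0.39094.
New p* = m/(m+e) = 0.69500/(0.69500+0.28148) = 0.71174.
Δp* = 0.71174 − 0.64000 = +0.07174.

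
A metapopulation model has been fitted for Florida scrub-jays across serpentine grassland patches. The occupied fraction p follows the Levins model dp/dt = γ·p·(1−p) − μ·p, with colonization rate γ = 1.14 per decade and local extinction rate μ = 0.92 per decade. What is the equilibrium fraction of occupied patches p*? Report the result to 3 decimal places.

At equilibrium, colonization balances extinction: γ·p*·(1−p*) = μ·p*.
So p* = 1 − μ/γ = 1 − 0.92/1.14 = 1 − 0.8070 = 0.1930.

0.193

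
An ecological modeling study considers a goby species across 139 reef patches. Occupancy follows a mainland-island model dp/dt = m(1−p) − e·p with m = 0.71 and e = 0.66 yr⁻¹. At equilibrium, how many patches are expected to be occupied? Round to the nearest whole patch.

72

p* = m/(m+e) = 0.71/1.3700 = 0.5182.
Expected occupied patches = N × p* = 139 × 0.5182 = 72.04 ≈ 72.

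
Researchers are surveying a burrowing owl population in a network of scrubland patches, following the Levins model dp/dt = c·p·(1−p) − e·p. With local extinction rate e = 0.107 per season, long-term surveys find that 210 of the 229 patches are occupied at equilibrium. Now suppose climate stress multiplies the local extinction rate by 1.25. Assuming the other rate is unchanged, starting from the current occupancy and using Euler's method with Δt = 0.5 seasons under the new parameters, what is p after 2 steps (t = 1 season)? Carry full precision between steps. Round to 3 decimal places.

0.900

Observed p* = 210/229 = 0.91703.
Balance c(1−p*) = e gives c = e/(1 − 0.91703) = 0.107/0.08297 = 1.28963.
Starting from p₀ = 0.91703; update p ← p + (dp/dt)·Δt with the new parameters.
p: 0.91703 → 0.90477  (Δp = -0.01227)
p: 0.90477 → 0.89982  (Δp = -0.00495)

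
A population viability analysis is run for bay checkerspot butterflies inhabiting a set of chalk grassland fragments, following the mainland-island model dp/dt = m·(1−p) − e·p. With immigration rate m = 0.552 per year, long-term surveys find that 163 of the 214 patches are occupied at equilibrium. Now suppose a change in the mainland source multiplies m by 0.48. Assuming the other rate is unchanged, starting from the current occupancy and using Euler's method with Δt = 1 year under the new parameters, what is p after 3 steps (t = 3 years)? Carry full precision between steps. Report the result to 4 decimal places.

0.6332

Observed p* = 163/214 = 0.76168.
Balance m(1−p*) = e·p* gives e = m(1−p*)/p* = 0.552×0.23832/0.76168 = 0.17271.
Starting from p₀ = 0.76168; update p ← p + (dp/dt)·Δt with the new parameters.
t = 1: p = 0.76168 + (-0.06841) = 0.69328
t = 2: p = 0.69328 + (-0.03847) = 0.65481
t = 3: p = 0.65481 + (-0.02163) = 0.63318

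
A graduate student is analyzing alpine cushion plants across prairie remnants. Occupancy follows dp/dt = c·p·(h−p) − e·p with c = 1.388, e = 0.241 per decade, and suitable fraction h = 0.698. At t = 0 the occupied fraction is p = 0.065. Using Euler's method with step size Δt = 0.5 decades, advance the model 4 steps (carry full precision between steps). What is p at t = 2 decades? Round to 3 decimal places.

Update rule: p ← p + [c·p·(h−p) − e·p]·Δt with Δt = 0.5.
  1  |  dp/dt·Δt = +0.020722  |  p_1 = 0.085722
  2  |  dp/dt·Δt = +0.026096  |  p_2 = 0.111818
  3  |  dp/dt·Δt = +0.032015  |  p_3 = 0.143832
  4  |  dp/dt·Δt = +0.037985  |  p_4 = 0.181817

0.182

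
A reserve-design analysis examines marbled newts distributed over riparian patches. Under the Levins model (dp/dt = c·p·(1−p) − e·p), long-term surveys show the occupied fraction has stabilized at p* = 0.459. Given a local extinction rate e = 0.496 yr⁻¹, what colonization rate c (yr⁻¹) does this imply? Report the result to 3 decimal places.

At equilibrium c(1−p*) = e, so c = e/(1−p*).
c = 0.496/(1 − 0.459) = 0.496/0.5410 = 0.9168.

0.917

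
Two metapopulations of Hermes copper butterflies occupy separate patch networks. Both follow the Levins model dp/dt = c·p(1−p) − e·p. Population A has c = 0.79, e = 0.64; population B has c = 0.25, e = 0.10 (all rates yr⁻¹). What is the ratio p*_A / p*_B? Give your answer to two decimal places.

A: p*_A = 1 − 0.64/0.79 = 0.1899.
B: p*_B = 1 − 0.10/0.25 = 0.6000.
p*_A / p*_B = 0.1899/0.6000 = 0.3165.

0.32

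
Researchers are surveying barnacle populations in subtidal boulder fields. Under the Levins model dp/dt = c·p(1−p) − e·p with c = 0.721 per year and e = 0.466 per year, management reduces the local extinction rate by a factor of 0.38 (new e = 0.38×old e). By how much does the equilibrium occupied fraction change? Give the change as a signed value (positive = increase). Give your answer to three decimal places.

Before: p* = 1 − 0.466/0.721 = 0.3537.
After the change, c = 0.721, e = 0.17708, so p* = 1 − 0.17708/0.721 = 0.7544.
Δp* = 0.7544 − 0.3537 = +0.4007.

0.401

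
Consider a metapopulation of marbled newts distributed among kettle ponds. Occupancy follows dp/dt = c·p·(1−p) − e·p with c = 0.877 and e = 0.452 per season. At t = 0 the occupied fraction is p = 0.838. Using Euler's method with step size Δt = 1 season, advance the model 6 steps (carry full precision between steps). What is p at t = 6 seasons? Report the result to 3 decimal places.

Update rule: p ← p + [c·p·(1−p) − e·p]·Δt with Δt = 1.
t = 1: p = 0.83800 + (-0.25972) = 0.57828
t = 2: p = 0.57828 + (-0.04751) = 0.53077
t = 3: p = 0.53077 + (-0.02149) = 0.50928
t = 4: p = 0.50928 + (-0.01102) = 0.49826
t = 5: p = 0.49826 + (-0.00597) = 0.49229
t = 6: p = 0.49229 + (-0.00332) = 0.48898

0.489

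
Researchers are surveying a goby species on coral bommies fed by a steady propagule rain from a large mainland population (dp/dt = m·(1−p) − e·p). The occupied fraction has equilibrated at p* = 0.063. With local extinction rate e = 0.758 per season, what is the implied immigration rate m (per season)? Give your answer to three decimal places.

0.051

At equilibrium m(1−p*) = e·p*, so m = e·p*/(1−p*).
m = 0.758 × 0.063 / 0.9370 = 0.0478/0.9370 = 0.0510.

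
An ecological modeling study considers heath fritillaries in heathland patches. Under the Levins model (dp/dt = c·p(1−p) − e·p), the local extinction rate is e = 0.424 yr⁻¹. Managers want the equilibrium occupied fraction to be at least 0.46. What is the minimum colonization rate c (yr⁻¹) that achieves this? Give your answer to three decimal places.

0.785

p* = 1 − e/c ≥ 0.46 requires e/c ≤ 0.5400, i.e. c ≥ e/0.5400.
c_min = 0.424/0.5400 = 0.7852.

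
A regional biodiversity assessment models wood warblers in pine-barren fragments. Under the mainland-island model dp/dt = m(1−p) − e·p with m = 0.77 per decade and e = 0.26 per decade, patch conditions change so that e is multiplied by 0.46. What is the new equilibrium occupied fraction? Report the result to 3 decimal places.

Before: p* = 0.77/(0.77+0.26) = 0.7476.
After: m = 0.77, e = 0.1196; p* = 0.77/0.8896 = 0.8656.

0.866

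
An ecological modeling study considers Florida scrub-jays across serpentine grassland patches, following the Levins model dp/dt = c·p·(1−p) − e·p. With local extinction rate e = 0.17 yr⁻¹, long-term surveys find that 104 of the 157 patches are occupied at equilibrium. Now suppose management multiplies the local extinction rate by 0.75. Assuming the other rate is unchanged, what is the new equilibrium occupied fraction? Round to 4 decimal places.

Observed p* = 104/157 = 0.66242.
Balance c(1−p*) = e gives c = e/(1 − 0.66242) = 0.17/0.33758 = 0.50358.
New p* = 1 − e/c = 1 − 0.12750/0.50358 = 0.74681.

0.7468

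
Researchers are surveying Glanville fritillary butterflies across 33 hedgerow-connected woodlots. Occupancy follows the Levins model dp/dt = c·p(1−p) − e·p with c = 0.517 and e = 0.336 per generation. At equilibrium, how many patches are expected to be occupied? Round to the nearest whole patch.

p* = 1 − e/c = 1 − 0.336/0.517 = 0.3501.
Expected occupied patches = N × p* = 33 × 0.3501 = 11.55 ≈ 12.

12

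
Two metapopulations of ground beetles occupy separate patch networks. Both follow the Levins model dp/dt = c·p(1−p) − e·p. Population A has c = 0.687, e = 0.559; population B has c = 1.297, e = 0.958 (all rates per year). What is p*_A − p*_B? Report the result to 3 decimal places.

-0.075

A: p*_A = 1 − 0.559/0.687 = 0.1863.
B: p*_B = 1 − 0.958/1.297 = 0.2614.
p*_A − p*_B = 0.1863 − 0.2614 = -0.0751.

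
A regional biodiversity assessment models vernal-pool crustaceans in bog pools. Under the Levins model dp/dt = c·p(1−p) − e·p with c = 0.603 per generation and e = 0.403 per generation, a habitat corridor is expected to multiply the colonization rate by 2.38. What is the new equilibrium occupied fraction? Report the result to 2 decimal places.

Before: p* = 1 − 0.403/0.603 = 0.3317.
After the change, c = 1.43514, e = 0.403, so p* = 1 − 0.403/1.43514 = 0.7192.

0.72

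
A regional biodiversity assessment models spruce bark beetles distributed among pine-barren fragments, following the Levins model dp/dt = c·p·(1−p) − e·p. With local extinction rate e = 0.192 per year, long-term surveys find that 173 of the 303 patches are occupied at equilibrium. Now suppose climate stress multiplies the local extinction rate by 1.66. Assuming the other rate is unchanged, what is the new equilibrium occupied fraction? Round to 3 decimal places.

0.288

Observed p* = 173/303 = 0.57096.
Balance c(1−p*) = e gives c = e/(1 − 0.57096) = 0.192/0.42904 = 0.44751.
New p* = 1 − e/c = 1 − 0.31872/0.44751 = 0.28779.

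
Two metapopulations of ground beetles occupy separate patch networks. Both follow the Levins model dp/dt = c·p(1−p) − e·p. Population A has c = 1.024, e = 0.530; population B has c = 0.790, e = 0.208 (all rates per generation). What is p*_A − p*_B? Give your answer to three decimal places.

A: p*_A = 1 − 0.530/1.024 = 0.4824.
B: p*_B = 1 − 0.208/0.790 = 0.7367.
p*_A − p*_B = 0.4824 − 0.7367 = -0.2543.

-0.254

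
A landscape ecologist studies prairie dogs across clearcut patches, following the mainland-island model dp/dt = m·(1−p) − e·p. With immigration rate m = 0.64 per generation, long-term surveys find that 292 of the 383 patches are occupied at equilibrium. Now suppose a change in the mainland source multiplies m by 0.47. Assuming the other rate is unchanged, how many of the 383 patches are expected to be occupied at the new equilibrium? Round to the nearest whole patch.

230

Observed p* = 292/383 = 0.76240.
Balance m(1−p*) = e·p* gives e = m(1−p*)/p* = 0.64×0.23760/0.76240 = 0.19945.
New p* = m/(m+e) = 0.30080/(0.30080+0.19945) = 0.60130.
Expected occupied = 383 × 0.60130 = 230.30 ≈ 230.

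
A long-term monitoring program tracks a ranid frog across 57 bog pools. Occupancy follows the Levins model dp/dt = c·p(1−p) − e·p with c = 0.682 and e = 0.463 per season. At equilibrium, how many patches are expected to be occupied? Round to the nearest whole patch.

p* = 1 − e/c = 1 − 0.463/0.682 = 0.3211.
Expected occupied patches = N × p* = 57 × 0.3211 = 18.30 ≈ 18.

18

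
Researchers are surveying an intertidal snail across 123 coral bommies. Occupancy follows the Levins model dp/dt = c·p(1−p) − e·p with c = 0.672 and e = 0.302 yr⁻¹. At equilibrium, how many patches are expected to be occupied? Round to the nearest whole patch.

p* = 1 − e/c = 1 − 0.302/0.672 = 0.5506.
Expected occupied patches = N × p* = 123 × 0.5506 = 67.72 ≈ 68.

68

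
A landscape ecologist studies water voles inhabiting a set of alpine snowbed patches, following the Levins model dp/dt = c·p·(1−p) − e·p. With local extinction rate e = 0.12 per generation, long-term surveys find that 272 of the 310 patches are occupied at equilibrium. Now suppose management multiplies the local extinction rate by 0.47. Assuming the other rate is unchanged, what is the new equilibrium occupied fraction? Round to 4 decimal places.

0.9424

Observed p* = 272/310 = 0.87742.
Balance c(1−p*) = e gives c = e/(1 − 0.87742) = 0.12/0.12258 = 0.97895.
New p* = 1 − e/c = 1 − 0.05640/0.97895 = 0.94239.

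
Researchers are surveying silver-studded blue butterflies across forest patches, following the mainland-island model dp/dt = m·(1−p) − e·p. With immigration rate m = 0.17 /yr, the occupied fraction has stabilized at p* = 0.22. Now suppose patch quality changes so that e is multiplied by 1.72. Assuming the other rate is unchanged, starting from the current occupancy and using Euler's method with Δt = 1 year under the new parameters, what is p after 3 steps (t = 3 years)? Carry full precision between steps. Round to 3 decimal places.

0.140

Balance m(1−p*) = e·p* gives e = m(1−p*)/p* = 0.17×0.78000/0.22000 = 0.60273.
Starting from p₀ = 0.22000; update p ← p + (dp/dt)·Δt with the new parameters.
step 1: Δp = -0.09547, p = 0.12453
step 2: Δp = +0.01973, p = 0.14426
step 3: Δp = -0.00408, p = 0.14018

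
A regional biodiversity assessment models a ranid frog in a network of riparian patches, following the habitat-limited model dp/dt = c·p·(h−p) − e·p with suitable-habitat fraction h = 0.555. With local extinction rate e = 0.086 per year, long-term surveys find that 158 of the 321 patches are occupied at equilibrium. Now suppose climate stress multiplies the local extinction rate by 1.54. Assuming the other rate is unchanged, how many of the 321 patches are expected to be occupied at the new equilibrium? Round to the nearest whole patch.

147

Observed p* = 158/321 = 0.49221.
Balance c(h−p*) = e gives c = e/(0.555 − 0.49221) = 0.086/0.06279 = 1.36964.
New p* = 0.555 − e/c = 0.555 − 0.13244/1.36964 = 0.45830.
Expected occupied = 321 × 0.45830 = 147.11 ≈ 147.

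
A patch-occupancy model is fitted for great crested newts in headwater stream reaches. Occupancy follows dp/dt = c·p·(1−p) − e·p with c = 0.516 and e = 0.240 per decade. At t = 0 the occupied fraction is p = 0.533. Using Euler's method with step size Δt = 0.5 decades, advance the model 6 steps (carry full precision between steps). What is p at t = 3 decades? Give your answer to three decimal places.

Update rule: p ← p + [c·p·(1−p) − e·p]·Δt with Δt = 0.5.
  1  |  dp/dt·Δt = +0.000259  |  p_1 = 0.533259
  2  |  dp/dt·Δt = +0.000224  |  p_2 = 0.533483
  3  |  dp/dt·Δt = +0.000193  |  p_3 = 0.533675
  4  |  dp/dt·Δt = +0.000166  |  p_4 = 0.533842
  5  |  dp/dt·Δt = +0.000144  |  p_5 = 0.533985
  6  |  dp/dt·Δt = +0.000124  |  p_6 = 0.534109

0.534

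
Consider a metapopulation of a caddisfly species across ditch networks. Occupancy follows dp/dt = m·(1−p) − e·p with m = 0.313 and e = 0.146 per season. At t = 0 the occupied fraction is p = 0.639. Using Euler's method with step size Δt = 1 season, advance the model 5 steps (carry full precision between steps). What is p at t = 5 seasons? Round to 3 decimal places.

0.680

Update rule: p ← p + [m·(1−p) − e·p]·Δt with Δt = 1.
step 1: Δp = +0.01970, p = 0.65870
step 2: Δp = +0.01066, p = 0.66936
step 3: Δp = +0.00577, p = 0.67512
step 4: Δp = +0.00312, p = 0.67824
step 5: Δp = +0.00169, p = 0.67993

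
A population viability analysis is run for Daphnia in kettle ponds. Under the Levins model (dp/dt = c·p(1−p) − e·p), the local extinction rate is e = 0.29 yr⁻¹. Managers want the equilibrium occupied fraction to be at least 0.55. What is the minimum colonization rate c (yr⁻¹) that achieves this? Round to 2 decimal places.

0.64

p* = 1 − e/c ≥ 0.55 requires e/c ≤ 0.4500, i.e. c ≥ e/0.4500.
c_min = 0.29/0.4500 = 0.6444.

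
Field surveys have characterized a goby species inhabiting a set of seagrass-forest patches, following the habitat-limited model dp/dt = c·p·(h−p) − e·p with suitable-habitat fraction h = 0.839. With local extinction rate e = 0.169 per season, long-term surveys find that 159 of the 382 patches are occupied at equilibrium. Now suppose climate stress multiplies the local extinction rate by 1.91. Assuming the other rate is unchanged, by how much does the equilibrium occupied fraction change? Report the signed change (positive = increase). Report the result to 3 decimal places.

Observed p* = 159/382 = 0.41623.
Balance c(h−p*) = e gives c = e/(0.839 − 0.41623) = 0.169/0.42277 = 0.39974.
New p* = 0.839 − e/c = 0.839 − 0.32279/0.39974 = 0.03150.
Δp* = 0.03150 − 0.41623 = -0.38473.

-0.385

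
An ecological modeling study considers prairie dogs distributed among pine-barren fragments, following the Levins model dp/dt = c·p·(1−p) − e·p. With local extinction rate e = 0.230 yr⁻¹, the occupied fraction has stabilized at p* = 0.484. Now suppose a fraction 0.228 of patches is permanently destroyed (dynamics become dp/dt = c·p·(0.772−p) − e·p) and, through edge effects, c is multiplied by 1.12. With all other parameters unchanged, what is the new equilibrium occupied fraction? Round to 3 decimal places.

0.311

Balance c(1−p*) = e gives c = e/(1 − 0.48400) = 0.230/0.51600 = 0.44574.
New p* = 0.772 − e/c = 0.772 − 0.23000/0.49923 = 0.31129.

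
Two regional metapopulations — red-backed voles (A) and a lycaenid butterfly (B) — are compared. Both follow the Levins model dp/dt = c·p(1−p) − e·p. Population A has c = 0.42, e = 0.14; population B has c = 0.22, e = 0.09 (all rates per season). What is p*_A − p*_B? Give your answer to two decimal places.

A: p*_A = 1 − 0.14/0.42 = 0.6667.
B: p*_B = 1 − 0.09/0.22 = 0.5909.
p*_A − p*_B = 0.6667 − 0.5909 = 0.0758.

0.08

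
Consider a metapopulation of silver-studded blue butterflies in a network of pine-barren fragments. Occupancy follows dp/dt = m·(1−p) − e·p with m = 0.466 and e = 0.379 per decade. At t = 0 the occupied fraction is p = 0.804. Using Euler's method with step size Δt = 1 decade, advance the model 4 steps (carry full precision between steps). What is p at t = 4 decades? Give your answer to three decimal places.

0.552

Update rule: p ← p + [m·(1−p) − e·p]·Δt with Δt = 1.
  1  |  dp/dt·Δt = -0.213380  |  p_1 = 0.590620
  2  |  dp/dt·Δt = -0.033074  |  p_2 = 0.557546
  3  |  dp/dt·Δt = -0.005126  |  p_3 = 0.552420
  4  |  dp/dt·Δt = -0.000795  |  p_4 = 0.551625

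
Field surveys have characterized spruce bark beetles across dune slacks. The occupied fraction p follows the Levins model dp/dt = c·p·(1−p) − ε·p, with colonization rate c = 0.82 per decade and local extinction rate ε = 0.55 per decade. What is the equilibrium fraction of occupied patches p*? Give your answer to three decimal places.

0.329

At equilibrium, colonization balances extinction: c·p*·(1−p*) = ε·p*.
So p* = 1 − ε/c = 1 − 0.55/0.82 = 1 − 0.6707 = 0.3293.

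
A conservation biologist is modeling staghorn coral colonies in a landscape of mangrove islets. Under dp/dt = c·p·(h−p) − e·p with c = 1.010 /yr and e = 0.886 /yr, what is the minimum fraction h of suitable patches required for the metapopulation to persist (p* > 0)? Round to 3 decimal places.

0.877

p* = h − e/c is positive only when h > e/c.
h_min = e/c = 0.886/1.010 = 0.8772.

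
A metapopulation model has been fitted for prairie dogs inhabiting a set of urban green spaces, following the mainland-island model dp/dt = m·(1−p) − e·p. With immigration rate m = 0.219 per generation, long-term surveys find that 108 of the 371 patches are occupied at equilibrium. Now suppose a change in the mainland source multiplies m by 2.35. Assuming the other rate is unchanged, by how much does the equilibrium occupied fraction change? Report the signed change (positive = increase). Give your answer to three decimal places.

0.200

Observed p* = 108/371 = 0.29111.
Balance m(1−p*) = e·p* gives e = m(1−p*)/p* = 0.219×0.70889/0.29111 = 0.53329.
New p* = m/(m+e) = 0.51465/(0.51465+0.53329) = 0.49111.
Δp* = 0.49111 − 0.29111 = +0.20000.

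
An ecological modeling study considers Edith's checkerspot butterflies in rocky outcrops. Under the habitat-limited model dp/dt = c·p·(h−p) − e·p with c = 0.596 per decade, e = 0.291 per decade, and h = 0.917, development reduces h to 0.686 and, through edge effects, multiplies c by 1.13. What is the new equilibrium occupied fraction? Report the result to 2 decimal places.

Before: p* = h − e/c = 0.917 − 0.291/0.596 = 0.917 − 0.4883 = 0.4287.
After: c = 0.67348, e = 0.291, h = 0.686; p* = 0.686 − 0.291/0.67348 = 0.2539.

0.25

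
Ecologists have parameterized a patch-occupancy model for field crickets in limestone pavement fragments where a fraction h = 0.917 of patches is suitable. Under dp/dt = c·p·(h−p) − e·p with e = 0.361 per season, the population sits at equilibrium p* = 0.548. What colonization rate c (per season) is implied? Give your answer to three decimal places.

At equilibrium c(h−p*) = e, so c = e/(h−p*).
c = 0.361/(0.917 − 0.548) = 0.361/0.3690 = 0.9783.

0.978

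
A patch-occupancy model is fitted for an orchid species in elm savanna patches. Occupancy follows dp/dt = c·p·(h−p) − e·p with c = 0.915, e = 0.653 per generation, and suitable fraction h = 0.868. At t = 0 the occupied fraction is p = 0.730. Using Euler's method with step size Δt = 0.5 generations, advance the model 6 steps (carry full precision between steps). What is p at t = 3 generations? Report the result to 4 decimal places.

Update rule: p ← p + [c·p·(h−p) − e·p]·Δt with Δt = 0.5.
p: 0.73000 → 0.53774  (Δp = -0.19226)
p: 0.53774 → 0.44342  (Δp = -0.09432)
p: 0.44342 → 0.38478  (Δp = -0.05864)
p: 0.38478 → 0.34421  (Δp = -0.04056)
p: 0.34421 → 0.31431  (Δp = -0.02990)
p: 0.31431 → 0.29131  (Δp = -0.02300)

0.2913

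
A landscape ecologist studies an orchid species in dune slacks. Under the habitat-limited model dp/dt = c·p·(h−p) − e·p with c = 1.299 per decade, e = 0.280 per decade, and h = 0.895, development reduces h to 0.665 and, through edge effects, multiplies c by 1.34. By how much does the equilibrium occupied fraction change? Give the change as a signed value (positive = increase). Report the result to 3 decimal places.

-0.175

Before: p* = h − e/c = 0.895 − 0.280/1.299 = 0.895 − 0.2156 = 0.6794.
After: c = 1.74066, e = 0.28, h = 0.665; p* = 0.665 − 0.28/1.74066 = 0.5041.
Δp* = 0.5041 − 0.6794 = -0.1753.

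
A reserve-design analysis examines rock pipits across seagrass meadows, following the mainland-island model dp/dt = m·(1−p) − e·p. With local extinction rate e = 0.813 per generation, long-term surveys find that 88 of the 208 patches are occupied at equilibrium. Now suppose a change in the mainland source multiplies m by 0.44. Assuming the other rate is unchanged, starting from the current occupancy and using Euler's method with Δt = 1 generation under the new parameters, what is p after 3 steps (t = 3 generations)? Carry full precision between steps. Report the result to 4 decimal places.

0.2439

Observed p* = 88/208 = 0.42308.
Balance m(1−p*) = e·p* gives m = e·p*/(1−p*) = 0.813×0.42308/0.57692 = 0.59620.
Starting from p₀ = 0.42308; update p ← p + (dp/dt)·Δt with the new parameters.
t = 1: p = 0.42308 + (-0.19262) = 0.23046
t = 2: p = 0.23046 + (+0.01451) = 0.24497
t = 3: p = 0.24497 + (-0.00109) = 0.24388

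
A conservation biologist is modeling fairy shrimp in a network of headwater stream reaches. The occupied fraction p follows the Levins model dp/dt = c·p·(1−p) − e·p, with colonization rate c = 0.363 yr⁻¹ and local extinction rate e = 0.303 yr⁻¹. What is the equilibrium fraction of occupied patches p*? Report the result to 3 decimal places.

Setting dp/dt = 0 and dividing through by p* gives c·(1−p*) = e.
So p* = 1 − e/c = 1 − 0.303/0.363 = 1 − 0.8347 = 0.1653.

0.165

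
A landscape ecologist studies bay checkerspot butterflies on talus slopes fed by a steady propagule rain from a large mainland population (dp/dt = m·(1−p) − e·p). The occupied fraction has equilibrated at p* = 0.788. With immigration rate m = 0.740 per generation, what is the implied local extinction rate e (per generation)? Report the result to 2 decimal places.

0.20

At equilibrium m(1−p*) = e·p*, so e = m(1−p*)/p*.
e = 0.740 × 0.2120 / 0.788 = 0.1991.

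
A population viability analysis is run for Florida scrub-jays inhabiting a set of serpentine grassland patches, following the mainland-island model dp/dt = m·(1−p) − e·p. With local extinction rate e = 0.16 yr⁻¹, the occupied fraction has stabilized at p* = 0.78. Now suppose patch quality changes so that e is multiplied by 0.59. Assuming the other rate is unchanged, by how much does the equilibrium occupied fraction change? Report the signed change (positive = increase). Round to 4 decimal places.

0.0773

Balance m(1−p*) = e·p* gives m = e·p*/(1−p*) = 0.16×0.78000/0.22000 = 0.56727.
New p* = m/(m+e) = 0.56727/(0.56727+0.09440) = 0.85733.
Δp* = 0.85733 − 0.78000 = +0.07733.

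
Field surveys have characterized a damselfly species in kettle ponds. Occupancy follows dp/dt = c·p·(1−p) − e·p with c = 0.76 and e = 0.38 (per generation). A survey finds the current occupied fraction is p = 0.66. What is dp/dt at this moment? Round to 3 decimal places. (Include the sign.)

Colonization term: c·p·(1−p) = 0.76×0.66×0.3400 = 0.17054.
Extinction term: e·p = 0.25080.
dp/dt = 0.17054 − 0.25080 = -0.08026.

-0.080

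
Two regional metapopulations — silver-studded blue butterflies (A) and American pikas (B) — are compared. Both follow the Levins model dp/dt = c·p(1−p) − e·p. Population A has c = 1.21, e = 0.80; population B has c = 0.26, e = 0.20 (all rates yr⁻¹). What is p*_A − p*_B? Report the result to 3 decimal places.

0.108

A: p*_A = 1 − 0.80/1.21 = 0.3388.
B: p*_B = 1 − 0.20/0.26 = 0.2308.
p*_A − p*_B = 0.3388 − 0.2308 = 0.1081.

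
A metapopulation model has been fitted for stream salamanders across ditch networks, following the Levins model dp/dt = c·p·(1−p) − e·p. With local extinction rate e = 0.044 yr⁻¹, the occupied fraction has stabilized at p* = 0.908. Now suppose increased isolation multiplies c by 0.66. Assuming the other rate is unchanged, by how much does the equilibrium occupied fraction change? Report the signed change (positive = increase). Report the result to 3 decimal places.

Balance c(1−p*) = e gives c = e/(1 − 0.90800) = 0.044/0.09200 = 0.47826.
New p* = 1 − e/c = 1 − 0.04400/0.31565 = 0.86061.
Δp* = 0.86061 − 0.90800 = -0.04739.

-0.047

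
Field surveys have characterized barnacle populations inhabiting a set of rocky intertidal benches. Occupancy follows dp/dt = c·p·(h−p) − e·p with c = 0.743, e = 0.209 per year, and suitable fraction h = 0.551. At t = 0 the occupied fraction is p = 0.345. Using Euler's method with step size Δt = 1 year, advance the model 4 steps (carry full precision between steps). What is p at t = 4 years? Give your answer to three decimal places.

0.295

Update rule: p ← p + [c·p·(h−p) − e·p]·Δt with Δt = 1.
step 1: Δp = -0.01930, p = 0.32570
step 2: Δp = -0.01355, p = 0.31215
step 3: Δp = -0.00984, p = 0.30231
step 4: Δp = -0.00732, p = 0.29498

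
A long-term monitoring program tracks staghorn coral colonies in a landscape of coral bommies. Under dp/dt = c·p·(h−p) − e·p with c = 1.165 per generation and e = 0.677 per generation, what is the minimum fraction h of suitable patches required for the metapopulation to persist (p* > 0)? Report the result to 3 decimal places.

0.581

p* = h − e/c is positive only when h > e/c.
h_min = e/c = 0.677/1.165 = 0.5811.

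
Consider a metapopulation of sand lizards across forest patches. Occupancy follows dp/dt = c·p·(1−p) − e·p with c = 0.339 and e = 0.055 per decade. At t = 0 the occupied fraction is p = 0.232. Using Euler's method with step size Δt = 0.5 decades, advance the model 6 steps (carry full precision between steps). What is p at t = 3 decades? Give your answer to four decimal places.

Update rule: p ← p + [c·p·(1−p) − e·p]·Δt with Δt = 0.5.
p: 0.23200 → 0.25582  (Δp = +0.02382)
p: 0.25582 → 0.28105  (Δp = +0.02523)
p: 0.28105 → 0.30758  (Δp = +0.02652)
p: 0.30758 → 0.33522  (Δp = +0.02764)
p: 0.33522 → 0.36377  (Δp = +0.02855)
p: 0.36377 → 0.39300  (Δp = +0.02923)

0.3930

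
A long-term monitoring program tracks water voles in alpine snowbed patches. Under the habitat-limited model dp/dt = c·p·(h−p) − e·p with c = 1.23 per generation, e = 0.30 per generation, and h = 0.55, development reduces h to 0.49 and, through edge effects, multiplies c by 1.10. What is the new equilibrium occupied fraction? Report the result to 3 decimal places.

0.268

Before: p* = h − e/c = 0.55 − 0.30/1.23 = 0.55 − 0.2439 = 0.3061.
After: c = 1.353, e = 0.3, h = 0.49; p* = 0.49 − 0.3/1.353 = 0.2683.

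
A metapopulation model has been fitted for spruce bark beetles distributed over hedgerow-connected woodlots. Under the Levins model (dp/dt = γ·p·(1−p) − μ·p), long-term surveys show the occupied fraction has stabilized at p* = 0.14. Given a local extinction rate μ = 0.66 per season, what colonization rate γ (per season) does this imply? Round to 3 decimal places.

At equilibrium γ(1−p*) = μ, so γ = μ/(1−p*).
γ = 0.66/(1 − 0.14) = 0.66/0.8600 = 0.7674.

0.767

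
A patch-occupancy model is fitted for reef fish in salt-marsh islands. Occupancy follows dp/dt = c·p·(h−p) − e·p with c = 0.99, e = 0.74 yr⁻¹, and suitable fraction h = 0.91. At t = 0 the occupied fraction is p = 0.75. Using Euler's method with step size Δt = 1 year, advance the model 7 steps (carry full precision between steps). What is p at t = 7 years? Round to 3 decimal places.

0.192

Update rule: p ← p + [c·p·(h−p) − e·p]·Δt with Δt = 1.
t = 1: p = 0.75000 + (-0.43620) = 0.31380
t = 2: p = 0.31380 + (-0.04700) = 0.26680
t = 3: p = 0.26680 + (-0.02754) = 0.23926
t = 4: p = 0.23926 + (-0.01818) = 0.22108
t = 5: p = 0.22108 + (-0.01282) = 0.20827
t = 6: p = 0.20827 + (-0.00943) = 0.19884
t = 7: p = 0.19884 + (-0.00715) = 0.19169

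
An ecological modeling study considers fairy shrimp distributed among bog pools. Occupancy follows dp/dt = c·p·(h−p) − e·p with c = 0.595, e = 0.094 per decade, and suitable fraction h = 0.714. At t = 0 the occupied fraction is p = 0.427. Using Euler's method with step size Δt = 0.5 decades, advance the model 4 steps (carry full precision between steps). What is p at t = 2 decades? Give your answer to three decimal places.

Update rule: p ← p + [c·p·(h−p) − e·p]·Δt with Δt = 0.5.
  1  |  dp/dt·Δt = +0.016389  |  p_1 = 0.443389
  2  |  dp/dt·Δt = +0.014857  |  p_2 = 0.458246
  3  |  dp/dt·Δt = +0.013329  |  p_3 = 0.471575
  4  |  dp/dt·Δt = +0.011847  |  p_4 = 0.483421

0.483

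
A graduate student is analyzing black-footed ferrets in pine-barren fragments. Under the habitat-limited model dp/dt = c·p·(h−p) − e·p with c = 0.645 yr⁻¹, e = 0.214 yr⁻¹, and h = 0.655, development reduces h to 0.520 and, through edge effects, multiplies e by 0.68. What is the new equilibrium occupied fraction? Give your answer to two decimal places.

Before: p* = h − e/c = 0.655 − 0.214/0.645 = 0.655 − 0.3318 = 0.3232.
After: c = 0.645, e = 0.14552, h = 0.520; p* = 0.520 − 0.14552/0.645 = 0.2944.

0.29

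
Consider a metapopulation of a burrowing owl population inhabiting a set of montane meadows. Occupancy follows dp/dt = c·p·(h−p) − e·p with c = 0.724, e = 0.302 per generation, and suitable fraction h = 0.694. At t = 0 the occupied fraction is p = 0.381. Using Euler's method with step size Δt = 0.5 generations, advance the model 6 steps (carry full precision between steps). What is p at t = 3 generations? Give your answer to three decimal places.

Update rule: p ← p + [c·p·(h−p) − e·p]·Δt with Δt = 0.5.
  1  |  dp/dt·Δt = -0.014361  |  p_1 = 0.366639
  2  |  dp/dt·Δt = -0.011914  |  p_2 = 0.354725
  3  |  dp/dt·Δt = -0.009997  |  p_3 = 0.344728
  4  |  dp/dt·Δt = -0.008468  |  p_4 = 0.336260
  5  |  dp/dt·Δt = -0.007229  |  p_5 = 0.329031
  6  |  dp/dt·Δt = -0.006213  |  p_6 = 0.322818

0.323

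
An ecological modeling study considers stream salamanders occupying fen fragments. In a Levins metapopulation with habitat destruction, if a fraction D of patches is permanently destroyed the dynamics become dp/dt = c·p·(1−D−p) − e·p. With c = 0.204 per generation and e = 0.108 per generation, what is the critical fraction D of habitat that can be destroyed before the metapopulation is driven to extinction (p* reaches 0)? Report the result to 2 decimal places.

The nontrivial equilibrium is p* = (1−D) − e/c; extinction occurs when this hits zero.
So D_crit = 1 − e/c = 1 − 0.108/0.204 = 1 − 0.5294 = 0.4706.
This equals the undisturbed p*, a classic result of Lande's extension.

0.47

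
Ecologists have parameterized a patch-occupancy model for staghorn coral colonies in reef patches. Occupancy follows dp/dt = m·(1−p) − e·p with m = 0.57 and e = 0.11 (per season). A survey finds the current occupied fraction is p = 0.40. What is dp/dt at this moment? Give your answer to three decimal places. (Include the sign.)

0.298

Colonization term: m·(1−p) = 0.57×0.6000 = 0.34200.
Extinction term: e·p = 0.04400.
dp/dt = 0.34200 − 0.04400 = 0.29800.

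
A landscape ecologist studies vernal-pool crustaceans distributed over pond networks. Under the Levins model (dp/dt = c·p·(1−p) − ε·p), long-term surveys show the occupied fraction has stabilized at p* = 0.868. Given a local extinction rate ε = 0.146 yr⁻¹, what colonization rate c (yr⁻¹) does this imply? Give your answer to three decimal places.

At equilibrium c(1−p*) = ε, so c = ε/(1−p*).
c = 0.146/(1 − 0.868) = 0.146/0.1320 = 1.1061.

1.106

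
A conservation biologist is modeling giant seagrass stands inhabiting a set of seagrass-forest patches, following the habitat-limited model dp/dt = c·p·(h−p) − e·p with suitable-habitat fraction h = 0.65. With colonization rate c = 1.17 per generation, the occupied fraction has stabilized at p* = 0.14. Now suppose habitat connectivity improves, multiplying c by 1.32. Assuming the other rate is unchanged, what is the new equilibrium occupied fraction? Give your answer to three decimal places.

0.264

Balance c(h−p*) = e gives e = 1.17×(0.65 − 0.14000) = 0.59670.
New p* = 0.65 − e/c = 0.65 − 0.59670/1.54440 = 0.26364.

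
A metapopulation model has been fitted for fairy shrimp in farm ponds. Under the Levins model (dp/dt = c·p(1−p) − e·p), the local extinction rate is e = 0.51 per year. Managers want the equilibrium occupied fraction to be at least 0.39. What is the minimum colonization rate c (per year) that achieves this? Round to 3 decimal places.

p* = 1 − e/c ≥ 0.39 requires e/c ≤ 0.6100, i.e. c ≥ e/0.6100.
c_min = 0.51/0.6100 = 0.8361.

0.836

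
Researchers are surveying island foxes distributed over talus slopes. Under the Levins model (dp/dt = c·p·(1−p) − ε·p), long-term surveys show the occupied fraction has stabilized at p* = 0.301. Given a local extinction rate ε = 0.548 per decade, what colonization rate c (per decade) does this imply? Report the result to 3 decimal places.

0.784

At equilibrium c(1−p*) = ε, so c = ε/(1−p*).
c = 0.548/(1 − 0.301) = 0.548/0.6990 = 0.7840.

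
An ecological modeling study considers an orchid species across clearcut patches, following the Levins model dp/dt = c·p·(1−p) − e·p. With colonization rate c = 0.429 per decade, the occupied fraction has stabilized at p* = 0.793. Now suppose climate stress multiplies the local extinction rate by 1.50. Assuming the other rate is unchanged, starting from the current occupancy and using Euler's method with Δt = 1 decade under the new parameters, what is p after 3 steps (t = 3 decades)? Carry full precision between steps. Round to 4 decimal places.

Balance c(1−p*) = e gives e = 0.429×(1 − 0.79300) = 0.08880.
Starting from p₀ = 0.79300; update p ← p + (dp/dt)·Δt with the new parameters.
p: 0.79300 → 0.75779  (Δp = -0.03521)
p: 0.75779 → 0.73559  (Δp = -0.02220)
p: 0.73559 → 0.72104  (Δp = -0.01454)

0.7210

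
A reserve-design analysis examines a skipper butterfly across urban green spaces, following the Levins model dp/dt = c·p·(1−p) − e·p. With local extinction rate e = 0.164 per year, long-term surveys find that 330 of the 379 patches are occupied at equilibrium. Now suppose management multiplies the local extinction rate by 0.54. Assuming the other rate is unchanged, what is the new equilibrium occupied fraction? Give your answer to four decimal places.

0.9302

Observed p* = 330/379 = 0.87071.
Balance c(1−p*) = e gives c = e/(1 − 0.87071) = 0.164/0.12929 = 1.26847.
New p* = 1 − e/c = 1 − 0.08856/1.26847 = 0.93018.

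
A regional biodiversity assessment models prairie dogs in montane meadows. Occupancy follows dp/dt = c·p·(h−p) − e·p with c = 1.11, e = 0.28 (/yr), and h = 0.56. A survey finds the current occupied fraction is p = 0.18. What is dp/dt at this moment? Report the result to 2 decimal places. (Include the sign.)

0.03

Colonization term: c·p·(h−p) = 1.11×0.18×0.3800 = 0.07592.
Extinction term: e·p = 0.05040.
dp/dt = 0.07592 − 0.05040 = 0.02552.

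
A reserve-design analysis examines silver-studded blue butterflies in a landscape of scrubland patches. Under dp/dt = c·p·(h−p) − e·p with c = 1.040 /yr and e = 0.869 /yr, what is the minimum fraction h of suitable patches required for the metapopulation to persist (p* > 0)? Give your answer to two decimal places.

p* = h − e/c is positive only when h > e/c.
h_min = e/c = 0.869/1.040 = 0.8356.

0.84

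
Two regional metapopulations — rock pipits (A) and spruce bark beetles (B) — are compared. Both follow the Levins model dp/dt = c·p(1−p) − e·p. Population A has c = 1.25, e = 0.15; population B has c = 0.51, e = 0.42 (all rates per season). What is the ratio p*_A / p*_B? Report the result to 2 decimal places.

4.99

A: p*_A = 1 − 0.15/1.25 = 0.8800.
B: p*_B = 1 − 0.42/0.51 = 0.1765.
p*_A / p*_B = 0.8800/0.1765 = 4.9867.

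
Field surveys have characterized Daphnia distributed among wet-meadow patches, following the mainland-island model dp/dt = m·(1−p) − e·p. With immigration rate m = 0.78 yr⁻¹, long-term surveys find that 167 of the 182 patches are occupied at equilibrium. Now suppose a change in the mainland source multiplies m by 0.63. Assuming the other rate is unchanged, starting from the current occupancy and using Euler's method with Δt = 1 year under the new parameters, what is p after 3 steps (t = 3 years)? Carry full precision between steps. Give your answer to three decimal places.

0.879

Observed p* = 167/182 = 0.91758.
Balance m(1−p*) = e·p* gives e = m(1−p*)/p* = 0.78×0.08242/0.91758 = 0.07006.
Starting from p₀ = 0.91758; update p ← p + (dp/dt)·Δt with the new parameters.
step 1: Δp = -0.02379, p = 0.89380
step 2: Δp = -0.01043, p = 0.88337
step 3: Δp = -0.00457, p = 0.87879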